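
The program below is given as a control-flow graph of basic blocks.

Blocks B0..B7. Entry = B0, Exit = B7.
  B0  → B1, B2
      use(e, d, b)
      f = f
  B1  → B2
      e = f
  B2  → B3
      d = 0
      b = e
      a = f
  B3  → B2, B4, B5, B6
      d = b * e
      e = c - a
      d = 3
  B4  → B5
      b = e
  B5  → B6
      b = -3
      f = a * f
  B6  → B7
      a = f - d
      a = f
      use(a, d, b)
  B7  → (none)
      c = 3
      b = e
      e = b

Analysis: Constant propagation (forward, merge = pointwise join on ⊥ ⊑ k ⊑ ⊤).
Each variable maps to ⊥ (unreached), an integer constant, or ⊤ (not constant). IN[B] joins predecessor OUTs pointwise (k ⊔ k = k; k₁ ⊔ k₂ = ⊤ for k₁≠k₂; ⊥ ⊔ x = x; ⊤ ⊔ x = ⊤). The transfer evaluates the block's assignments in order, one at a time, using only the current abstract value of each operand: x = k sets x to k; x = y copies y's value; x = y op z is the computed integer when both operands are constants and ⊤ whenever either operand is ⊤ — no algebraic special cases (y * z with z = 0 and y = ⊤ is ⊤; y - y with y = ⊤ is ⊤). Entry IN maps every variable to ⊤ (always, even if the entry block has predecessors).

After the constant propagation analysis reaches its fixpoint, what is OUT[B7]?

Answer: {a: ⊤, b: ⊤, c: 3, d: 3, e: ⊤, f: ⊤}

Derivation:
Per-block solution:
  B0:  IN=(all ⊤)  OUT=(all ⊤)
  B1:  IN=(all ⊤)  OUT=(all ⊤)
  B2:  IN=(all ⊤)  OUT={d:0; rest ⊤}
  B3:  IN={d:0; rest ⊤}  OUT={d:3; rest ⊤}
  B4:  IN={d:3; rest ⊤}  OUT={d:3; rest ⊤}
  B5:  IN={d:3; rest ⊤}  OUT={b:-3, d:3; rest ⊤}
  B6:  IN={d:3; rest ⊤}  OUT={d:3; rest ⊤}
  B7:  IN={d:3; rest ⊤}  OUT={c:3, d:3; rest ⊤}

Merge at B7: IN[B7] = OUT[B6] = {a: ⊤, b: ⊤, c: ⊤, d: 3, e: ⊤, f: ⊤}
Applying B7's transfer function to that IN value gives OUT[B7] (row B7 above).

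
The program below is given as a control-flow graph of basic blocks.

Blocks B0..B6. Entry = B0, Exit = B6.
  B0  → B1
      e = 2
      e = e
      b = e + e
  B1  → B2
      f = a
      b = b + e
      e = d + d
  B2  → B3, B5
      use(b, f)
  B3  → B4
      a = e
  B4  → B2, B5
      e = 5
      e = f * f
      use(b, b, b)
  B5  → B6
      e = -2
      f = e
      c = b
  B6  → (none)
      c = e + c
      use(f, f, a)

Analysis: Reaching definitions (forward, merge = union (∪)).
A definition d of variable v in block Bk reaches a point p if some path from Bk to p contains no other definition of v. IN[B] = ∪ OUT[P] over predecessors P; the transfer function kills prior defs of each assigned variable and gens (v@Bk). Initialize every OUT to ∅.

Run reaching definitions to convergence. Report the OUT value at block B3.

Answer: {a@B3, b@B1, e@B1, e@B4, f@B1}

Trace:
Converged values:
  B0: | IN={} | OUT={b@B0, e@B0}
  B1: | IN={b@B0, e@B0} | OUT={b@B1, e@B1, f@B1}
  B2: | IN={a@B3, b@B1, e@B1, e@B4, f@B1} | OUT={a@B3, b@B1, e@B1, e@B4, f@B1}
  B3: | IN={a@B3, b@B1, e@B1, e@B4, f@B1} | OUT={a@B3, b@B1, e@B1, e@B4, f@B1}
  B4: | IN={a@B3, b@B1, e@B1, e@B4, f@B1} | OUT={a@B3, b@B1, e@B4, f@B1}
  B5: | IN={a@B3, b@B1, e@B1, e@B4, f@B1} | OUT={a@B3, b@B1, c@B5, e@B5, f@B5}
  B6: | IN={a@B3, b@B1, c@B5, e@B5, f@B5} | OUT={a@B3, b@B1, c@B6, e@B5, f@B5}

Merge at B3: IN[B3] = OUT[B2] = {a@B3, b@B1, e@B1, e@B4, f@B1}
Applying B3's transfer function to that IN value gives OUT[B3] (row B3 above).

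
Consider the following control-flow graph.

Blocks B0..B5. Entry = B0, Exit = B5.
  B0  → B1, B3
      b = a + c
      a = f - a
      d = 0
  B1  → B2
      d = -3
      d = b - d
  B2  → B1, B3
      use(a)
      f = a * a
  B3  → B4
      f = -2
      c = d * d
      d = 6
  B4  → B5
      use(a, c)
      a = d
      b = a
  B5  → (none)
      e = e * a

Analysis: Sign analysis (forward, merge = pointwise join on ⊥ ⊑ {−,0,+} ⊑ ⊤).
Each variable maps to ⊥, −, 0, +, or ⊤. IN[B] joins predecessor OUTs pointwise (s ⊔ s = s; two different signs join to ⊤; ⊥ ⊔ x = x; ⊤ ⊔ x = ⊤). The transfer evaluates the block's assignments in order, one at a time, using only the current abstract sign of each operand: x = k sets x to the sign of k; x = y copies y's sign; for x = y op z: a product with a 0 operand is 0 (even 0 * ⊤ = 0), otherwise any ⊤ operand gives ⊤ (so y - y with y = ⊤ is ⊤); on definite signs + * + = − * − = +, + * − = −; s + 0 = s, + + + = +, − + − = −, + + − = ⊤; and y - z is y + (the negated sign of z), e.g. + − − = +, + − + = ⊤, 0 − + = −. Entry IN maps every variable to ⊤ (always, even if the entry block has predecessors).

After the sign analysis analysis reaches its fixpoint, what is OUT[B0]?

Converged values:
  B0: | IN=(all ⊤) | OUT={d:0; rest ⊤}
  B1: | IN=(all ⊤) | OUT=(all ⊤)
  B2: | IN=(all ⊤) | OUT=(all ⊤)
  B3: | IN=(all ⊤) | OUT={d:+, f:-; rest ⊤}
  B4: | IN={d:+, f:-; rest ⊤} | OUT={a:+, b:+, d:+, f:-; rest ⊤}
  B5: | IN={a:+, b:+, d:+, f:-; rest ⊤} | OUT={a:+, b:+, d:+, f:-; rest ⊤}

B0 is the boundary node: IN[B0] = {a: ⊤, b: ⊤, c: ⊤, d: ⊤, e: ⊤, f: ⊤}
Applying B0's transfer function to that IN value gives OUT[B0] (row B0 above).

Answer: {a: ⊤, b: ⊤, c: ⊤, d: 0, e: ⊤, f: ⊤}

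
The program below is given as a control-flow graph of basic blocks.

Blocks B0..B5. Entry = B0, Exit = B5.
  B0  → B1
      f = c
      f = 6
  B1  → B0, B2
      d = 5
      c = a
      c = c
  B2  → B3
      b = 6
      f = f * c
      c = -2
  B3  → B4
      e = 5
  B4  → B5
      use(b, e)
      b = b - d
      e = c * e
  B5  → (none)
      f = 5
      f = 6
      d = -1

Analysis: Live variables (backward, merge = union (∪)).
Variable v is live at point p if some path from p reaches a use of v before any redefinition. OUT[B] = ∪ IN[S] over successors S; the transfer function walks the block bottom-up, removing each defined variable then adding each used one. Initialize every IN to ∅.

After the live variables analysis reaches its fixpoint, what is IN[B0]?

Converged values:
  B0:   IN={a, c}   OUT={a, f}
  B1:   IN={a, f}   OUT={a, c, d, f}
  B2:   IN={c, d, f}   OUT={b, c, d}
  B3:   IN={b, c, d}   OUT={b, c, d, e}
  B4:   IN={b, c, d, e}   OUT={}
  B5:   IN={}   OUT={}

Merge at B0: OUT[B0] = IN[B1] = {a, f}
Applying B0's transfer function to that OUT value gives IN[B0] (row B0 above).

Answer: {a, c}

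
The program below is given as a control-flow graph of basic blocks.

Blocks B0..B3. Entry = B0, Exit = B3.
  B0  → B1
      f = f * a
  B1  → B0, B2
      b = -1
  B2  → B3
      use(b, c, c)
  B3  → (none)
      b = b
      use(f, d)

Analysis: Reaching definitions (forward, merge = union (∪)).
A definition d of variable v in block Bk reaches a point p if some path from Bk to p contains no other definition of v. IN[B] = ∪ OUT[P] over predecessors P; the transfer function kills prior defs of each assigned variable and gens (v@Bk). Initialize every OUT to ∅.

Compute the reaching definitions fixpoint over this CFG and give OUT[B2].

Answer: {b@B1, f@B0}

Trace:
Per-block solution:
  B0: | IN={b@B1, f@B0} | OUT={b@B1, f@B0}
  B1: | IN={b@B1, f@B0} | OUT={b@B1, f@B0}
  B2: | IN={b@B1, f@B0} | OUT={b@B1, f@B0}
  B3: | IN={b@B1, f@B0} | OUT={b@B3, f@B0}

Merge at B2: IN[B2] = OUT[B1] = {b@B1, f@B0}
Applying B2's transfer function to that IN value gives OUT[B2] (row B2 above).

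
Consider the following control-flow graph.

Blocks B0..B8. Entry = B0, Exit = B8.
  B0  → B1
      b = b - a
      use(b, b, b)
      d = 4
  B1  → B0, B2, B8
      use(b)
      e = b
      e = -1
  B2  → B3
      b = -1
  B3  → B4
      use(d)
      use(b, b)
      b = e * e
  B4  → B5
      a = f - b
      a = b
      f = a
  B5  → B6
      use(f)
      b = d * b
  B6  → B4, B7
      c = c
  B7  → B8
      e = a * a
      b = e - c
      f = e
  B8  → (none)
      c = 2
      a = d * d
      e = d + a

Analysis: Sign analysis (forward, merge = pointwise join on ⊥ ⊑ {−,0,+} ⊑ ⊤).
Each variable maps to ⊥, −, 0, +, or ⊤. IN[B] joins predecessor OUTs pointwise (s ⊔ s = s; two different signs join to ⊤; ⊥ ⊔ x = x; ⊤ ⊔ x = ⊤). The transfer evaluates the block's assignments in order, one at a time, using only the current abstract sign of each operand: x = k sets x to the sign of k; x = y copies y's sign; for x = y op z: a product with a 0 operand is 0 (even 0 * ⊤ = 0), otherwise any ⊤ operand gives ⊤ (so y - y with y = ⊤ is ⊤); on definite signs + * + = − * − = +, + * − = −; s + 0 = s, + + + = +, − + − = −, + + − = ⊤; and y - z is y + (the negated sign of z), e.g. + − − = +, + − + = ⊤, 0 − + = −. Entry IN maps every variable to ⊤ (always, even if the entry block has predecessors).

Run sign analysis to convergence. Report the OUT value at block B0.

Converged values:
  B0:  IN=(all ⊤)  OUT={d:+; rest ⊤}
  B1:  IN={d:+; rest ⊤}  OUT={d:+, e:-; rest ⊤}
  B2:  IN={d:+, e:-; rest ⊤}  OUT={b:-, d:+, e:-; rest ⊤}
  B3:  IN={b:-, d:+, e:-; rest ⊤}  OUT={b:+, d:+, e:-; rest ⊤}
  B4:  IN={b:+, d:+, e:-; rest ⊤}  OUT={a:+, b:+, d:+, e:-, f:+; rest ⊤}
  B5:  IN={a:+, b:+, d:+, e:-, f:+; rest ⊤}  OUT={a:+, b:+, d:+, e:-, f:+; rest ⊤}
  B6:  IN={a:+, b:+, d:+, e:-, f:+; rest ⊤}  OUT={a:+, b:+, d:+, e:-, f:+; rest ⊤}
  B7:  IN={a:+, b:+, d:+, e:-, f:+; rest ⊤}  OUT={a:+, d:+, e:+, f:+; rest ⊤}
  B8:  IN={d:+; rest ⊤}  OUT={a:+, c:+, d:+, e:+; rest ⊤}

Merge at B0 (entry node, so the boundary value (all ⊤) is joined with the incoming edge(s)): IN[B0] = (all ⊤) ⊔ OUT[B1] = {a: ⊤, b: ⊤, c: ⊤, d: ⊤, e: ⊤, f: ⊤}
Applying B0's transfer function to that IN value gives OUT[B0] (row B0 above).

Answer: {a: ⊤, b: ⊤, c: ⊤, d: +, e: ⊤, f: ⊤}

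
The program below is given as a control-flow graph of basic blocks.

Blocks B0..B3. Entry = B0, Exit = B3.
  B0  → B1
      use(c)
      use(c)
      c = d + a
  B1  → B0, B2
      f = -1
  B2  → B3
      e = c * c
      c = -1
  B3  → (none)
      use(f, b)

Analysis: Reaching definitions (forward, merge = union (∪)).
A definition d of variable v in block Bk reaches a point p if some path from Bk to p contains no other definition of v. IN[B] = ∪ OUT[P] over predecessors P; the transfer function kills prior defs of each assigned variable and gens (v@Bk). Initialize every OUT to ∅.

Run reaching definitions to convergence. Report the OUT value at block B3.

Fixpoint table:
  B0: | IN={c@B0, f@B1} | OUT={c@B0, f@B1}
  B1: | IN={c@B0, f@B1} | OUT={c@B0, f@B1}
  B2: | IN={c@B0, f@B1} | OUT={c@B2, e@B2, f@B1}
  B3: | IN={c@B2, e@B2, f@B1} | OUT={c@B2, e@B2, f@B1}

Merge at B3: IN[B3] = OUT[B2] = {c@B2, e@B2, f@B1}
Applying B3's transfer function to that IN value gives OUT[B3] (row B3 above).

Answer: {c@B2, e@B2, f@B1}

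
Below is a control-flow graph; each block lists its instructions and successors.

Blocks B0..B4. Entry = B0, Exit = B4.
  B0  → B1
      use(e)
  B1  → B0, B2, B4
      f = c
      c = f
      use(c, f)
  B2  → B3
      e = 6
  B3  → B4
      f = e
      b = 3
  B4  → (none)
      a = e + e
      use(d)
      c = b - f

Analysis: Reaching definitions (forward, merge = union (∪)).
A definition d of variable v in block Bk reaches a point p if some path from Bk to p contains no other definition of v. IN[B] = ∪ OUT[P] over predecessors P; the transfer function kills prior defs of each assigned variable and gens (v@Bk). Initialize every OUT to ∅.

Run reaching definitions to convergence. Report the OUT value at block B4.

Answer: {a@B4, b@B3, c@B4, e@B2, f@B1, f@B3}

Working:
Per-block solution:
  B0:   IN={c@B1, f@B1}   OUT={c@B1, f@B1}
  B1:   IN={c@B1, f@B1}   OUT={c@B1, f@B1}
  B2:   IN={c@B1, f@B1}   OUT={c@B1, e@B2, f@B1}
  B3:   IN={c@B1, e@B2, f@B1}   OUT={b@B3, c@B1, e@B2, f@B3}
  B4:   IN={b@B3, c@B1, e@B2, f@B1, f@B3}   OUT={a@B4, b@B3, c@B4, e@B2, f@B1, f@B3}

Merge at B4: IN[B4] = OUT[B1] ⊔ OUT[B3] = {b@B3, c@B1, e@B2, f@B1, f@B3}
Applying B4's transfer function to that IN value gives OUT[B4] (row B4 above).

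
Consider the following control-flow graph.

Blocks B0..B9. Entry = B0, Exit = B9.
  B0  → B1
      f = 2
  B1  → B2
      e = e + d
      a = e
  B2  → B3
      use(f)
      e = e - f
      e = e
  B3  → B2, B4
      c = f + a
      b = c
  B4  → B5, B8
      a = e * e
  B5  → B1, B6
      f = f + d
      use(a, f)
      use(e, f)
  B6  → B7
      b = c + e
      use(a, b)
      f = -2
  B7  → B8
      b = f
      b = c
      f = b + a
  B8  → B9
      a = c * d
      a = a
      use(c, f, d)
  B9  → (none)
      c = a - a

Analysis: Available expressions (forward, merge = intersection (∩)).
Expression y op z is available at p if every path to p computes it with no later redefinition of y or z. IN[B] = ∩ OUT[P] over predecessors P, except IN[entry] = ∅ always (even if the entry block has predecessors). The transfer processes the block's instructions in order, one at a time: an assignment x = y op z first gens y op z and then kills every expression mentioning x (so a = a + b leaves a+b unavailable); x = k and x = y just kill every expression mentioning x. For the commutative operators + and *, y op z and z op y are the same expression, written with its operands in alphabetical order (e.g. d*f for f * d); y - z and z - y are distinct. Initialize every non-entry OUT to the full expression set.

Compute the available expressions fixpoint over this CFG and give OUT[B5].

Fixpoint table:
  B0:   IN={}   OUT={}
  B1:   IN={}   OUT={}
  B2:   IN={}   OUT={}
  B3:   IN={}   OUT={a+f}
  B4:   IN={a+f}   OUT={e*e}
  B5:   IN={e*e}   OUT={e*e}
  B6:   IN={e*e}   OUT={c+e, e*e}
  B7:   IN={c+e, e*e}   OUT={a+b, c+e, e*e}
  B8:   IN={e*e}   OUT={c*d, e*e}
  B9:   IN={c*d, e*e}   OUT={a-a, e*e}

Merge at B5: IN[B5] = OUT[B4] = {e*e}
Applying B5's transfer function to that IN value gives OUT[B5] (row B5 above).

Answer: {e*e}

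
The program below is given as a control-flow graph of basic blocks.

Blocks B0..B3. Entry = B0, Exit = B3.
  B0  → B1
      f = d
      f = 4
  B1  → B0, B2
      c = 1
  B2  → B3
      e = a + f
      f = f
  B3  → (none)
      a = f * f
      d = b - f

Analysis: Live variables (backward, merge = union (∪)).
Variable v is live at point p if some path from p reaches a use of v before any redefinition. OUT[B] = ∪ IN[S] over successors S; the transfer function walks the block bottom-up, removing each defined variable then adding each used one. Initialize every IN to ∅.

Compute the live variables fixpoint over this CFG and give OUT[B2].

Answer: {b, f}

Trace:
Fixpoint table:
  B0: | IN={a, b, d} | OUT={a, b, d, f}
  B1: | IN={a, b, d, f} | OUT={a, b, d, f}
  B2: | IN={a, b, f} | OUT={b, f}
  B3: | IN={b, f} | OUT={}

Merge at B2: OUT[B2] = IN[B3] = {b, f}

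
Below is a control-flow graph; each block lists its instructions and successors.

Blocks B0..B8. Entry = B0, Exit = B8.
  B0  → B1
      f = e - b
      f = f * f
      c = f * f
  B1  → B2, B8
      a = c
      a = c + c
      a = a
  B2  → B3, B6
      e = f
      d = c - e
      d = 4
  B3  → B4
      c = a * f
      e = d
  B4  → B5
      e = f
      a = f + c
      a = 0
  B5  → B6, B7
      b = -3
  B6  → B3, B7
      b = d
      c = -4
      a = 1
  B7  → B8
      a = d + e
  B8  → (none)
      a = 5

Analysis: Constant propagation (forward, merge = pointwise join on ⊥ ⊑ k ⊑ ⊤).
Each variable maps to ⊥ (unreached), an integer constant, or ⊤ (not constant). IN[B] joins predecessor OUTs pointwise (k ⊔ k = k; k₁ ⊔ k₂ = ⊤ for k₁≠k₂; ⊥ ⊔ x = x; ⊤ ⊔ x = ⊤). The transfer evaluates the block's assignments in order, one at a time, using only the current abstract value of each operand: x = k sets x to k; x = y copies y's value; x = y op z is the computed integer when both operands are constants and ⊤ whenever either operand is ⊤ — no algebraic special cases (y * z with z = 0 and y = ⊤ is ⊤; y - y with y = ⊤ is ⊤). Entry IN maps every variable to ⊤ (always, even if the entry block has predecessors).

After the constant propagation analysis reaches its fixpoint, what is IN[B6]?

Answer: {a: ⊤, b: ⊤, c: ⊤, d: 4, e: ⊤, f: ⊤}

Derivation:
Converged values:
  B0:   IN=(all ⊤)   OUT=(all ⊤)
  B1:   IN=(all ⊤)   OUT=(all ⊤)
  B2:   IN=(all ⊤)   OUT={d:4; rest ⊤}
  B3:   IN={d:4; rest ⊤}   OUT={d:4, e:4; rest ⊤}
  B4:   IN={d:4, e:4; rest ⊤}   OUT={a:0, d:4; rest ⊤}
  B5:   IN={a:0, d:4; rest ⊤}   OUT={a:0, b:-3, d:4; rest ⊤}
  B6:   IN={d:4; rest ⊤}   OUT={a:1, b:4, c:-4, d:4; rest ⊤}
  B7:   IN={d:4; rest ⊤}   OUT={d:4; rest ⊤}
  B8:   IN=(all ⊤)   OUT={a:5; rest ⊤}

Merge at B6: IN[B6] = OUT[B2] ⊔ OUT[B5] = {a: ⊤, b: ⊤, c: ⊤, d: 4, e: ⊤, f: ⊤}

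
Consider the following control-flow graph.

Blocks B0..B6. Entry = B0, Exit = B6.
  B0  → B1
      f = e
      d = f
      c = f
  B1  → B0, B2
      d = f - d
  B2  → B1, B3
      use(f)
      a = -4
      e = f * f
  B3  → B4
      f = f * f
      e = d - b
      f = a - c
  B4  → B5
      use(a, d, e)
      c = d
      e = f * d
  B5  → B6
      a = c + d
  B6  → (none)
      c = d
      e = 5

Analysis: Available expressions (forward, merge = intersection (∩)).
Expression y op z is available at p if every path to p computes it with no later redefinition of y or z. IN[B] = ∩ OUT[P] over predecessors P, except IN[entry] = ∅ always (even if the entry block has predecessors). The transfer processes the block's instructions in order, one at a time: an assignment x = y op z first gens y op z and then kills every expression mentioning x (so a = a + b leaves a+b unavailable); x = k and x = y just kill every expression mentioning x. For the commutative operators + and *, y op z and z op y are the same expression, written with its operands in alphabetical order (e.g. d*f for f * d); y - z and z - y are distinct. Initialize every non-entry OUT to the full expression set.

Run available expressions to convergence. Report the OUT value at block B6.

Answer: {d*f, d-b}

Derivation:
Per-block solution:
  B0:   IN={}   OUT={}
  B1:   IN={}   OUT={}
  B2:   IN={}   OUT={f*f}
  B3:   IN={f*f}   OUT={a-c, d-b}
  B4:   IN={a-c, d-b}   OUT={d*f, d-b}
  B5:   IN={d*f, d-b}   OUT={c+d, d*f, d-b}
  B6:   IN={c+d, d*f, d-b}   OUT={d*f, d-b}

Merge at B6: IN[B6] = OUT[B5] = {c+d, d*f, d-b}
Applying B6's transfer function to that IN value gives OUT[B6] (row B6 above).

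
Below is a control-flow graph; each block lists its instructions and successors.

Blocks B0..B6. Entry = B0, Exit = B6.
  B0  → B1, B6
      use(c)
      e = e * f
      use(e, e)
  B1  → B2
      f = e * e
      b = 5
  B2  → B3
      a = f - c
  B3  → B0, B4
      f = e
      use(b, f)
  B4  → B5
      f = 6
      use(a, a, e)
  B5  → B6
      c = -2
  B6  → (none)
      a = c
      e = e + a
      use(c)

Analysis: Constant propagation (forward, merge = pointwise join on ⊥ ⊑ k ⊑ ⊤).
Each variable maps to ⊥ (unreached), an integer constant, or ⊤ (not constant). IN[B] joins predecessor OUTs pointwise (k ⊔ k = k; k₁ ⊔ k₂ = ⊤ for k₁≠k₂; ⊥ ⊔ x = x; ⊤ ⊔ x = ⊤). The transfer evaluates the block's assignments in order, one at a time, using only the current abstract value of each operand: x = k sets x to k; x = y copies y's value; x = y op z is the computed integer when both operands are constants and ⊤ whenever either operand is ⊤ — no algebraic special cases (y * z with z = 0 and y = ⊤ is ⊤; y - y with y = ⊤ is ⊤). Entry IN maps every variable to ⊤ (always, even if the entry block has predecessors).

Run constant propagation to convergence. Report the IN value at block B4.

Converged values:
  B0: | IN=(all ⊤) | OUT=(all ⊤)
  B1: | IN=(all ⊤) | OUT={b:5; rest ⊤}
  B2: | IN={b:5; rest ⊤} | OUT={b:5; rest ⊤}
  B3: | IN={b:5; rest ⊤} | OUT={b:5; rest ⊤}
  B4: | IN={b:5; rest ⊤} | OUT={b:5, f:6; rest ⊤}
  B5: | IN={b:5, f:6; rest ⊤} | OUT={b:5, c:-2, f:6; rest ⊤}
  B6: | IN=(all ⊤) | OUT=(all ⊤)

Merge at B4: IN[B4] = OUT[B3] = {a: ⊤, b: 5, c: ⊤, d: ⊤, e: ⊤, f: ⊤}

Answer: {a: ⊤, b: 5, c: ⊤, d: ⊤, e: ⊤, f: ⊤}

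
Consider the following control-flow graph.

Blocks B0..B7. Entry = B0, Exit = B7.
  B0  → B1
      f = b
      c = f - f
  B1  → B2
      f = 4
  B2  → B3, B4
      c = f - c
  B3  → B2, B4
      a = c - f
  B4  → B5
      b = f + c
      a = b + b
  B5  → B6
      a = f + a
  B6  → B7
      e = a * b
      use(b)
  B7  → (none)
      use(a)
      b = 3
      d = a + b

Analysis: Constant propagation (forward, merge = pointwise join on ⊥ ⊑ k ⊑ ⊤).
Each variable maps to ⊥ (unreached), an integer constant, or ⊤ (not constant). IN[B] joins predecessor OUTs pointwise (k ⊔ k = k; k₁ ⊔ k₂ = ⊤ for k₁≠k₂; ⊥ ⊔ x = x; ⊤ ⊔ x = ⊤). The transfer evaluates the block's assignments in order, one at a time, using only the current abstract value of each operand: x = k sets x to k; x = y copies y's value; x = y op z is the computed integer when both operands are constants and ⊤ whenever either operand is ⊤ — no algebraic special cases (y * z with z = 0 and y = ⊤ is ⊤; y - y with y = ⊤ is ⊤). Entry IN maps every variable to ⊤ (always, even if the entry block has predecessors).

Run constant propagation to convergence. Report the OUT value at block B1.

Per-block solution:
  B0: | IN=(all ⊤) | OUT=(all ⊤)
  B1: | IN=(all ⊤) | OUT={f:4; rest ⊤}
  B2: | IN={f:4; rest ⊤} | OUT={f:4; rest ⊤}
  B3: | IN={f:4; rest ⊤} | OUT={f:4; rest ⊤}
  B4: | IN={f:4; rest ⊤} | OUT={f:4; rest ⊤}
  B5: | IN={f:4; rest ⊤} | OUT={f:4; rest ⊤}
  B6: | IN={f:4; rest ⊤} | OUT={f:4; rest ⊤}
  B7: | IN={f:4; rest ⊤} | OUT={b:3, f:4; rest ⊤}

Merge at B1: IN[B1] = OUT[B0] = {a: ⊤, b: ⊤, c: ⊤, d: ⊤, e: ⊤, f: ⊤}
Applying B1's transfer function to that IN value gives OUT[B1] (row B1 above).

Answer: {a: ⊤, b: ⊤, c: ⊤, d: ⊤, e: ⊤, f: 4}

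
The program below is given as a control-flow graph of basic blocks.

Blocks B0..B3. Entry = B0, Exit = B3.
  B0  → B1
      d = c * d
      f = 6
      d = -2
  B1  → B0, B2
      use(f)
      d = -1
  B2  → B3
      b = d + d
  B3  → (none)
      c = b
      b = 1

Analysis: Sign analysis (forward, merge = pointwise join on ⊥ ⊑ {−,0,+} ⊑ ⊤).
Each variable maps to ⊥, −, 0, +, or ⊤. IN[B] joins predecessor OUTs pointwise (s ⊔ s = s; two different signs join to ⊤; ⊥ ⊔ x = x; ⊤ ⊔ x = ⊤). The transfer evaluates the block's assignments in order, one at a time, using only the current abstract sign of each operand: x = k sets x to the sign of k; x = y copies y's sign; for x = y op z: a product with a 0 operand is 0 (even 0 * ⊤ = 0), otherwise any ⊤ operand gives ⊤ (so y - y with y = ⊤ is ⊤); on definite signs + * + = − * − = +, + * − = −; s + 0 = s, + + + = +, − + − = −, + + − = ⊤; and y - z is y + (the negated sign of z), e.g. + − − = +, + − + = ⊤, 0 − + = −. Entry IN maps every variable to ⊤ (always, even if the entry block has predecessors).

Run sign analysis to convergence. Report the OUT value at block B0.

Answer: {a: ⊤, b: ⊤, c: ⊤, d: -, e: ⊤, f: +}

Derivation:
Per-block solution:
  B0:   IN=(all ⊤)   OUT={d:-, f:+; rest ⊤}
  B1:   IN={d:-, f:+; rest ⊤}   OUT={d:-, f:+; rest ⊤}
  B2:   IN={d:-, f:+; rest ⊤}   OUT={b:-, d:-, f:+; rest ⊤}
  B3:   IN={b:-, d:-, f:+; rest ⊤}   OUT={b:+, c:-, d:-, f:+; rest ⊤}

Merge at B0 (entry node, so the boundary value (all ⊤) is joined with the incoming edge(s)): IN[B0] = (all ⊤) ⊔ OUT[B1] = {a: ⊤, b: ⊤, c: ⊤, d: ⊤, e: ⊤, f: ⊤}
Applying B0's transfer function to that IN value gives OUT[B0] (row B0 above).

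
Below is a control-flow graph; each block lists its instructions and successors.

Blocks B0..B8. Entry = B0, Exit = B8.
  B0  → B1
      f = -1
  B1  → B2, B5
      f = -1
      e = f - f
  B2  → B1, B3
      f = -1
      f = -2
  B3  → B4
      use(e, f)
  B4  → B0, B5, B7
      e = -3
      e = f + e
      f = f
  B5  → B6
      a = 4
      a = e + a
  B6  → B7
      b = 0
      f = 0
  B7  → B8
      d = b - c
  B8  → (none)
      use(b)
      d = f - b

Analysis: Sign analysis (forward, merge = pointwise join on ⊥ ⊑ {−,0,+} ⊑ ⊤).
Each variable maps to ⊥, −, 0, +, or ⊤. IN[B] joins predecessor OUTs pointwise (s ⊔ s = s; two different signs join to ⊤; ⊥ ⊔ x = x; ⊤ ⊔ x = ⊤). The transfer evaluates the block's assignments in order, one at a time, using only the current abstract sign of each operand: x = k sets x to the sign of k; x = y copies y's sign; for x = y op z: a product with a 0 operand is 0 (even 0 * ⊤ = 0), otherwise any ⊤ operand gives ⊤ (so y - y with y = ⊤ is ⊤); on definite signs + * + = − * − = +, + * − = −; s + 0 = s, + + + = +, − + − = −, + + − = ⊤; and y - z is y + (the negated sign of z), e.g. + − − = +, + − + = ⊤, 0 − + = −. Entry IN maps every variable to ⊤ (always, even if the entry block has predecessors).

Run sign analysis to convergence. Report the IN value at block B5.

Converged values:
  B0:   IN=(all ⊤)   OUT={f:-; rest ⊤}
  B1:   IN={f:-; rest ⊤}   OUT={f:-; rest ⊤}
  B2:   IN={f:-; rest ⊤}   OUT={f:-; rest ⊤}
  B3:   IN={f:-; rest ⊤}   OUT={f:-; rest ⊤}
  B4:   IN={f:-; rest ⊤}   OUT={e:-, f:-; rest ⊤}
  B5:   IN={f:-; rest ⊤}   OUT={f:-; rest ⊤}
  B6:   IN={f:-; rest ⊤}   OUT={b:0, f:0; rest ⊤}
  B7:   IN=(all ⊤)   OUT=(all ⊤)
  B8:   IN=(all ⊤)   OUT=(all ⊤)

Merge at B5: IN[B5] = OUT[B1] ⊔ OUT[B4] = {a: ⊤, b: ⊤, c: ⊤, d: ⊤, e: ⊤, f: -}

Answer: {a: ⊤, b: ⊤, c: ⊤, d: ⊤, e: ⊤, f: -}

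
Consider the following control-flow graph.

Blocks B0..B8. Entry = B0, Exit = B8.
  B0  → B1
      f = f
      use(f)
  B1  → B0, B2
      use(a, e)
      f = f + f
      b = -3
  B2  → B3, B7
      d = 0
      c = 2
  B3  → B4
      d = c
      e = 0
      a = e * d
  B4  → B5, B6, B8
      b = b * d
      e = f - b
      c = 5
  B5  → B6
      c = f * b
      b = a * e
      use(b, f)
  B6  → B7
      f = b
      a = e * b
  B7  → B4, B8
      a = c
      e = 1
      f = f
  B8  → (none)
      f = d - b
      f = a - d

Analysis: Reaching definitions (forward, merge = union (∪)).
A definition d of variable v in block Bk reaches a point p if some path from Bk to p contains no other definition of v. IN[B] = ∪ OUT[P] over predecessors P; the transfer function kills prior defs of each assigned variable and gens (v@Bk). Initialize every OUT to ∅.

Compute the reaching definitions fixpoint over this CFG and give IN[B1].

Answer: {b@B1, f@B0}

Working:
Fixpoint table:
  B0: | IN={b@B1, f@B1} | OUT={b@B1, f@B0}
  B1: | IN={b@B1, f@B0} | OUT={b@B1, f@B1}
  B2: | IN={b@B1, f@B1} | OUT={b@B1, c@B2, d@B2, f@B1}
  B3: | IN={b@B1, c@B2, d@B2, f@B1} | OUT={a@B3, b@B1, c@B2, d@B3, e@B3, f@B1}
  B4: | IN={a@B3, a@B7, b@B1, b@B4, b@B5, c@B2, c@B4, c@B5, d@B2, d@B3, e@B3, e@B7, f@B1, f@B7} | OUT={a@B3, a@B7, b@B4, c@B4, d@B2, d@B3, e@B4, f@B1, f@B7}
  B5: | IN={a@B3, a@B7, b@B4, c@B4, d@B2, d@B3, e@B4, f@B1, f@B7} | OUT={a@B3, a@B7, b@B5, c@B5, d@B2, d@B3, e@B4, f@B1, f@B7}
  B6: | IN={a@B3, a@B7, b@B4, b@B5, c@B4, c@B5, d@B2, d@B3, e@B4, f@B1, f@B7} | OUT={a@B6, b@B4, b@B5, c@B4, c@B5, d@B2, d@B3, e@B4, f@B6}
  B7: | IN={a@B6, b@B1, b@B4, b@B5, c@B2, c@B4, c@B5, d@B2, d@B3, e@B4, f@B1, f@B6} | OUT={a@B7, b@B1, b@B4, b@B5, c@B2, c@B4, c@B5, d@B2, d@B3, e@B7, f@B7}
  B8: | IN={a@B3, a@B7, b@B1, b@B4, b@B5, c@B2, c@B4, c@B5, d@B2, d@B3, e@B4, e@B7, f@B1, f@B7} | OUT={a@B3, a@B7, b@B1, b@B4, b@B5, c@B2, c@B4, c@B5, d@B2, d@B3, e@B4, e@B7, f@B8}

Merge at B1: IN[B1] = OUT[B0] = {b@B1, f@B0}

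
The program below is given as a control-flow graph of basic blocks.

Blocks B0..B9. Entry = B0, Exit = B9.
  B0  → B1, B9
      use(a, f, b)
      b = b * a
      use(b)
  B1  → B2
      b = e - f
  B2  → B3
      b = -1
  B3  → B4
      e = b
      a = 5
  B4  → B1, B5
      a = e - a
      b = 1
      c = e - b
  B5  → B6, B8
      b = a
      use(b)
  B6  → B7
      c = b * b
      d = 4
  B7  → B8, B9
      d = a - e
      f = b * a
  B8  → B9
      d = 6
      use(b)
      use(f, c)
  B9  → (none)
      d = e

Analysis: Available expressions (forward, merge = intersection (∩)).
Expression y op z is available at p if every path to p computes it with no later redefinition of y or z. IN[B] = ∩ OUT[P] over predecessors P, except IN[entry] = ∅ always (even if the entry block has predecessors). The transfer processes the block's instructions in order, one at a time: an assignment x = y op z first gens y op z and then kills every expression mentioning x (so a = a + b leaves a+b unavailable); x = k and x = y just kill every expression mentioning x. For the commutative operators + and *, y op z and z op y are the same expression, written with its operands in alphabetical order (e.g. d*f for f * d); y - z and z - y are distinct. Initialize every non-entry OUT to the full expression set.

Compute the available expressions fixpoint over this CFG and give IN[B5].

Converged values:
  B0:   IN={}   OUT={}
  B1:   IN={}   OUT={e-f}
  B2:   IN={e-f}   OUT={e-f}
  B3:   IN={e-f}   OUT={}
  B4:   IN={}   OUT={e-b}
  B5:   IN={e-b}   OUT={}
  B6:   IN={}   OUT={b*b}
  B7:   IN={b*b}   OUT={a*b, a-e, b*b}
  B8:   IN={}   OUT={}
  B9:   IN={}   OUT={}

Merge at B5: IN[B5] = OUT[B4] = {e-b}

Answer: {e-b}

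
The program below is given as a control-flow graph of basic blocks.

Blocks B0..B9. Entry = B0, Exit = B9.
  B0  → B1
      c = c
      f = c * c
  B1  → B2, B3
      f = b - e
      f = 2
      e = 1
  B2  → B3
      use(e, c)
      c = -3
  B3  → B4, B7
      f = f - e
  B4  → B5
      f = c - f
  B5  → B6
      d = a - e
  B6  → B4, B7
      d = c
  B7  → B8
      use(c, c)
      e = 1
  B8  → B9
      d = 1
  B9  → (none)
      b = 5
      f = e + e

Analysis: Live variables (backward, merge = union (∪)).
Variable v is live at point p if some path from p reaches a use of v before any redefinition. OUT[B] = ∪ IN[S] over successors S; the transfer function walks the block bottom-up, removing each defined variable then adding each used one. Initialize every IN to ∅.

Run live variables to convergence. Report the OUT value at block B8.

Answer: {e}

Trace:
Converged values:
  B0:  IN={a, b, c, e}  OUT={a, b, c, e}
  B1:  IN={a, b, c, e}  OUT={a, c, e, f}
  B2:  IN={a, c, e, f}  OUT={a, c, e, f}
  B3:  IN={a, c, e, f}  OUT={a, c, e, f}
  B4:  IN={a, c, e, f}  OUT={a, c, e, f}
  B5:  IN={a, c, e, f}  OUT={a, c, e, f}
  B6:  IN={a, c, e, f}  OUT={a, c, e, f}
  B7:  IN={c}  OUT={e}
  B8:  IN={e}  OUT={e}
  B9:  IN={e}  OUT={}

Merge at B8: OUT[B8] = IN[B9] = {e}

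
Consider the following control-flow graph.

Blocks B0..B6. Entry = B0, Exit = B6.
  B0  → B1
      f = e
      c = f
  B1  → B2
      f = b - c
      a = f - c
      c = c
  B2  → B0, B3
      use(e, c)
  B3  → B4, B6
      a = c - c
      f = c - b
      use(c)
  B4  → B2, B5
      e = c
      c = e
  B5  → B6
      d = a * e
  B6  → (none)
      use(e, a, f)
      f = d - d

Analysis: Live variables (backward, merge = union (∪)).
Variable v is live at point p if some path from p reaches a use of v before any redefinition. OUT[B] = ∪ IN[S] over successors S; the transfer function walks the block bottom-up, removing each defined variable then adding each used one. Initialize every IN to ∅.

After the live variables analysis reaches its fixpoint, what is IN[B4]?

Per-block solution:
  B0:  IN={b, d, e}  OUT={b, c, d, e}
  B1:  IN={b, c, d, e}  OUT={b, c, d, e}
  B2:  IN={b, c, d, e}  OUT={b, c, d, e}
  B3:  IN={b, c, d, e}  OUT={a, b, c, d, e, f}
  B4:  IN={a, b, c, d, f}  OUT={a, b, c, d, e, f}
  B5:  IN={a, e, f}  OUT={a, d, e, f}
  B6:  IN={a, d, e, f}  OUT={}

Merge at B4: OUT[B4] = IN[B2] ⊔ IN[B5] = {a, b, c, d, e, f}
Applying B4's transfer function to that OUT value gives IN[B4] (row B4 above).

Answer: {a, b, c, d, f}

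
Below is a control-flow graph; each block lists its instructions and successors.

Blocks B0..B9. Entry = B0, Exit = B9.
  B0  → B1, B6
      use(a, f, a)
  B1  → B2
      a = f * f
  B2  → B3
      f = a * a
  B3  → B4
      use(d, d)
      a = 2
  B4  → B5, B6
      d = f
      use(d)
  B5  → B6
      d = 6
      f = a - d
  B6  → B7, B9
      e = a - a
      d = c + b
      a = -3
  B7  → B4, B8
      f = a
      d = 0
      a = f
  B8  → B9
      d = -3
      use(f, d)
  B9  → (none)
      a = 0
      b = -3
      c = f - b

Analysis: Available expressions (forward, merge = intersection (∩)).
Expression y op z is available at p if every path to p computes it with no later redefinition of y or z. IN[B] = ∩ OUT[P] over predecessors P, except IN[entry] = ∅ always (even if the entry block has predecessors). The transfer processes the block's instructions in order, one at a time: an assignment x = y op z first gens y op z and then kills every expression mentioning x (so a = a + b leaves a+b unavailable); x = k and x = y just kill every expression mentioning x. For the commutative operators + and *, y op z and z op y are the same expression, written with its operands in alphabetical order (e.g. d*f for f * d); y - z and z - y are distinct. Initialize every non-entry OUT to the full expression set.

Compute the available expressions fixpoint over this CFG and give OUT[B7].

Per-block solution:
  B0:   IN={}   OUT={}
  B1:   IN={}   OUT={f*f}
  B2:   IN={f*f}   OUT={a*a}
  B3:   IN={a*a}   OUT={}
  B4:   IN={}   OUT={}
  B5:   IN={}   OUT={a-d}
  B6:   IN={}   OUT={b+c}
  B7:   IN={b+c}   OUT={b+c}
  B8:   IN={b+c}   OUT={b+c}
  B9:   IN={b+c}   OUT={f-b}

Merge at B7: IN[B7] = OUT[B6] = {b+c}
Applying B7's transfer function to that IN value gives OUT[B7] (row B7 above).

Answer: {b+c}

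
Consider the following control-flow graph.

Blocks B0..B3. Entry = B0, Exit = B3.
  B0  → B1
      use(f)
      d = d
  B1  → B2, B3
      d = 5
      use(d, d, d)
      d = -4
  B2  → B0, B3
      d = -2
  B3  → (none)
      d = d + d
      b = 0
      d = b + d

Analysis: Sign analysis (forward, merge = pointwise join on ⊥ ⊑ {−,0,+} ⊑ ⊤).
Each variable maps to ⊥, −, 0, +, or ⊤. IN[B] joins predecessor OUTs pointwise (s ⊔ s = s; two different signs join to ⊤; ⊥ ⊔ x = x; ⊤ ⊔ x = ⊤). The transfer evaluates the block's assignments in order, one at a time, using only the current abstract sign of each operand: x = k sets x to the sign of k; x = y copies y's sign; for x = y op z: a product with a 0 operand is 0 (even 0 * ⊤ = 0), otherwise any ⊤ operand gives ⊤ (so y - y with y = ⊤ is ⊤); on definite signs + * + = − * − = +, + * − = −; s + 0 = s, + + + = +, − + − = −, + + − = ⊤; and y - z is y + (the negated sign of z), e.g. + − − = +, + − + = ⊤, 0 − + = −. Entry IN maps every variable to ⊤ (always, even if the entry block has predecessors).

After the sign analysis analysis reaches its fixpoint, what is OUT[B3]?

Answer: {a: ⊤, b: 0, c: ⊤, d: -, e: ⊤, f: ⊤}

Trace:
Per-block solution:
  B0:   IN=(all ⊤)   OUT=(all ⊤)
  B1:   IN=(all ⊤)   OUT={d:-; rest ⊤}
  B2:   IN={d:-; rest ⊤}   OUT={d:-; rest ⊤}
  B3:   IN={d:-; rest ⊤}   OUT={b:0, d:-; rest ⊤}

Merge at B3: IN[B3] = OUT[B1] ⊔ OUT[B2] = {a: ⊤, b: ⊤, c: ⊤, d: -, e: ⊤, f: ⊤}
Applying B3's transfer function to that IN value gives OUT[B3] (row B3 above).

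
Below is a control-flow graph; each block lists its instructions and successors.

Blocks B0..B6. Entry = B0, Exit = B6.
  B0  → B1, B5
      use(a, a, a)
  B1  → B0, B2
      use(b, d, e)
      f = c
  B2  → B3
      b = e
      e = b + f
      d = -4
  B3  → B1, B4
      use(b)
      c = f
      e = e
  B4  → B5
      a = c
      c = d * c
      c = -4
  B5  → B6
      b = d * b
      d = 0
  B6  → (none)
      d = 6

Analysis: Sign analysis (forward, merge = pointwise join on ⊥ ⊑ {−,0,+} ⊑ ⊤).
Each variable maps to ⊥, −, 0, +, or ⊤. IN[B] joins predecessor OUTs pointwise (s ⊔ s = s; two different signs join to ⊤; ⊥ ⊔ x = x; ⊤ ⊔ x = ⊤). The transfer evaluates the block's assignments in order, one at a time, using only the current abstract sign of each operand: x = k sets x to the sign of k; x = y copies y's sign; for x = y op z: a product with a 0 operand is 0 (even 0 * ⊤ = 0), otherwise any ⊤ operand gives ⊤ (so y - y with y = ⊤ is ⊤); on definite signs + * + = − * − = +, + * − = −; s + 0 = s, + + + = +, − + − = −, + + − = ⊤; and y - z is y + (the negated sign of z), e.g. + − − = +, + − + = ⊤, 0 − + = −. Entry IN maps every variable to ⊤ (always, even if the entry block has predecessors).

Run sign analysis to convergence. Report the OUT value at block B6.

Converged values:
  B0:  IN=(all ⊤)  OUT=(all ⊤)
  B1:  IN=(all ⊤)  OUT=(all ⊤)
  B2:  IN=(all ⊤)  OUT={d:-; rest ⊤}
  B3:  IN={d:-; rest ⊤}  OUT={d:-; rest ⊤}
  B4:  IN={d:-; rest ⊤}  OUT={c:-, d:-; rest ⊤}
  B5:  IN=(all ⊤)  OUT={d:0; rest ⊤}
  B6:  IN={d:0; rest ⊤}  OUT={d:+; rest ⊤}

Merge at B6: IN[B6] = OUT[B5] = {a: ⊤, b: ⊤, c: ⊤, d: 0, e: ⊤, f: ⊤}
Applying B6's transfer function to that IN value gives OUT[B6] (row B6 above).

Answer: {a: ⊤, b: ⊤, c: ⊤, d: +, e: ⊤, f: ⊤}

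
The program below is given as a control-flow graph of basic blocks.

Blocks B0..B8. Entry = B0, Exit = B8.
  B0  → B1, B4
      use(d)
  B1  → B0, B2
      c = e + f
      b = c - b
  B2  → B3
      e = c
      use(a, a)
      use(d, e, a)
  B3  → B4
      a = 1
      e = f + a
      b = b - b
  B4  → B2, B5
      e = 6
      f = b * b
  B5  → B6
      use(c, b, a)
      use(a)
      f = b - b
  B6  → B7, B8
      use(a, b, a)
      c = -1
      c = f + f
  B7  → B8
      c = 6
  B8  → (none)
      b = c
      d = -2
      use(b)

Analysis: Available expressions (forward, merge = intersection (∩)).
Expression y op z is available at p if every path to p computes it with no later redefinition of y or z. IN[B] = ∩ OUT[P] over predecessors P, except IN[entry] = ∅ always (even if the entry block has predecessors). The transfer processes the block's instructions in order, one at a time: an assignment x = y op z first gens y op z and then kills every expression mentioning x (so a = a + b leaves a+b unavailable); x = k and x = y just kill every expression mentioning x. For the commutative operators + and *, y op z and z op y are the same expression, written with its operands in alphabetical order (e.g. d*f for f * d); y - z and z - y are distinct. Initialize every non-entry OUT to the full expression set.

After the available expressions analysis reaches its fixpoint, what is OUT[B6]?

Answer: {b*b, b-b, f+f}

Derivation:
Fixpoint table:
  B0: | IN={} | OUT={}
  B1: | IN={} | OUT={e+f}
  B2: | IN={} | OUT={}
  B3: | IN={} | OUT={a+f}
  B4: | IN={} | OUT={b*b}
  B5: | IN={b*b} | OUT={b*b, b-b}
  B6: | IN={b*b, b-b} | OUT={b*b, b-b, f+f}
  B7: | IN={b*b, b-b, f+f} | OUT={b*b, b-b, f+f}
  B8: | IN={b*b, b-b, f+f} | OUT={f+f}

Merge at B6: IN[B6] = OUT[B5] = {b*b, b-b}
Applying B6's transfer function to that IN value gives OUT[B6] (row B6 above).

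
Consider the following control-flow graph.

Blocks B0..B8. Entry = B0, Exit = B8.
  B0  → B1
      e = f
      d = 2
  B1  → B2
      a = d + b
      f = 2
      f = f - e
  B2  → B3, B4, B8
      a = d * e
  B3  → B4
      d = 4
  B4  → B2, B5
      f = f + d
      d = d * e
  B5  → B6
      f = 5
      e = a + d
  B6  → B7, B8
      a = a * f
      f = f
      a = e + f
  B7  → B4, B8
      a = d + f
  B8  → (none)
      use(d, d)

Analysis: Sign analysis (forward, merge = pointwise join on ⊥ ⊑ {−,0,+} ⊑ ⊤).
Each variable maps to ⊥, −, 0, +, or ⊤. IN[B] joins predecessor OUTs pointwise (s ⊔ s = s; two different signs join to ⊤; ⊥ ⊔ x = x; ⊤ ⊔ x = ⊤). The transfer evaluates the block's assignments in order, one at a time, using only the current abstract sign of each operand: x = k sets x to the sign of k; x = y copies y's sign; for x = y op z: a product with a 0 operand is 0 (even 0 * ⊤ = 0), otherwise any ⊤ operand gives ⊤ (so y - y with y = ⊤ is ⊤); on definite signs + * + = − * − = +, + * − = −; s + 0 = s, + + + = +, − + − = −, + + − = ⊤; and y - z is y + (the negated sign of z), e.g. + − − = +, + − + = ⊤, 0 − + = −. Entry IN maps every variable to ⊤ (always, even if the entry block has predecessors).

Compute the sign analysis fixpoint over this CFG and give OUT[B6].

Answer: {a: ⊤, b: ⊤, c: ⊤, d: ⊤, e: ⊤, f: +}

Derivation:
Converged values:
  B0: | IN=(all ⊤) | OUT={d:+; rest ⊤}
  B1: | IN={d:+; rest ⊤} | OUT={d:+; rest ⊤}
  B2: | IN=(all ⊤) | OUT=(all ⊤)
  B3: | IN=(all ⊤) | OUT={d:+; rest ⊤}
  B4: | IN=(all ⊤) | OUT=(all ⊤)
  B5: | IN=(all ⊤) | OUT={f:+; rest ⊤}
  B6: | IN={f:+; rest ⊤} | OUT={f:+; rest ⊤}
  B7: | IN={f:+; rest ⊤} | OUT={f:+; rest ⊤}
  B8: | IN=(all ⊤) | OUT=(all ⊤)

Merge at B6: IN[B6] = OUT[B5] = {a: ⊤, b: ⊤, c: ⊤, d: ⊤, e: ⊤, f: +}
Applying B6's transfer function to that IN value gives OUT[B6] (row B6 above).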